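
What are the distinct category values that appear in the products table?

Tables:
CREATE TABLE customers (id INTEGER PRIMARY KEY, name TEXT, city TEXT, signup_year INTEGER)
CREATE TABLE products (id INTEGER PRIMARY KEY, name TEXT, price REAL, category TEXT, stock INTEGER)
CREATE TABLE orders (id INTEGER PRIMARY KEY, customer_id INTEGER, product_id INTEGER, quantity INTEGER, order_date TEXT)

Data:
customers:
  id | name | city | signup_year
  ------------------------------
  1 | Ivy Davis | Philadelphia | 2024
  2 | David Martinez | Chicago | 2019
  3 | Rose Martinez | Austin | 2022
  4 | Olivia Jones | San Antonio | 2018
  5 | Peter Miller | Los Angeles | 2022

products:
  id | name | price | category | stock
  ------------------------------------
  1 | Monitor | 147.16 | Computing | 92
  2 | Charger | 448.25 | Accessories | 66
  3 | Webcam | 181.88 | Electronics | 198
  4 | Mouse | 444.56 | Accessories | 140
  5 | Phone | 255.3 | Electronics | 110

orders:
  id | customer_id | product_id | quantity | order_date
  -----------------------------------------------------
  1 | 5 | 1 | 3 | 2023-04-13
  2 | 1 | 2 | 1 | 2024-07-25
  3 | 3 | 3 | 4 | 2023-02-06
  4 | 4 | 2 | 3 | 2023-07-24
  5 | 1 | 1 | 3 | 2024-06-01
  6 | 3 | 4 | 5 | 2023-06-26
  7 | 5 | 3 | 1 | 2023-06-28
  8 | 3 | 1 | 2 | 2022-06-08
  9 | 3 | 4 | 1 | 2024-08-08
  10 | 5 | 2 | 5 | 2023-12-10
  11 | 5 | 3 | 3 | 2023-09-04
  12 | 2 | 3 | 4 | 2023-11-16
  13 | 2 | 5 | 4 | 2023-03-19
SELECT DISTINCT category FROM products

Execution result:
category
Computing
Accessories
Electronics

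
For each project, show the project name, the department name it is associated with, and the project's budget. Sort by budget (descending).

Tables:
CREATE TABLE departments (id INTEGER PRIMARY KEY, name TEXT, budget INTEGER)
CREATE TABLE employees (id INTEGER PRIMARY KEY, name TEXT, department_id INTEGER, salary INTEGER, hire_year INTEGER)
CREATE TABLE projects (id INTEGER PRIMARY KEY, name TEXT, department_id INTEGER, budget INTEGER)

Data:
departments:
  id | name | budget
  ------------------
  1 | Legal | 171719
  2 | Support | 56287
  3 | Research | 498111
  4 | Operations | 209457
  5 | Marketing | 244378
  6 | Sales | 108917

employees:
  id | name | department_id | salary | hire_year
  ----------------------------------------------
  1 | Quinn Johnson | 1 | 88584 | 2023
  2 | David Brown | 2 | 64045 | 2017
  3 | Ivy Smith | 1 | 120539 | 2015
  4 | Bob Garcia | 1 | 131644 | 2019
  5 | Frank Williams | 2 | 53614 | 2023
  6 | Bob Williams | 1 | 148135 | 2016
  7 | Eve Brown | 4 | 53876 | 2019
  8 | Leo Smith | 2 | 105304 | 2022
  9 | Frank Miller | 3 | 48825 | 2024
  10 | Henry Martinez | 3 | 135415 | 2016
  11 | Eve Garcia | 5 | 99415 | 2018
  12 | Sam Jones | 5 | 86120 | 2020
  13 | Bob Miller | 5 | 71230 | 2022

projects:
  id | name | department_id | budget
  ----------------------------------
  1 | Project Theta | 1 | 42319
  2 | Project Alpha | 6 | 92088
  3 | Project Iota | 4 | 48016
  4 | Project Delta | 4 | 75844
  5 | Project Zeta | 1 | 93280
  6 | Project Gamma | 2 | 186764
SELECT c.name, p.name AS department, c.budget FROM projects c JOIN departments p ON c.department_id = p.id ORDER BY c.budget DESC

Execution result:
name | department | budget
Project Gamma | Support | 186764
Project Zeta | Legal | 93280
Project Alpha | Sales | 92088
Project Delta | Operations | 75844
Project Iota | Operations | 48016
Project Theta | Legal | 42319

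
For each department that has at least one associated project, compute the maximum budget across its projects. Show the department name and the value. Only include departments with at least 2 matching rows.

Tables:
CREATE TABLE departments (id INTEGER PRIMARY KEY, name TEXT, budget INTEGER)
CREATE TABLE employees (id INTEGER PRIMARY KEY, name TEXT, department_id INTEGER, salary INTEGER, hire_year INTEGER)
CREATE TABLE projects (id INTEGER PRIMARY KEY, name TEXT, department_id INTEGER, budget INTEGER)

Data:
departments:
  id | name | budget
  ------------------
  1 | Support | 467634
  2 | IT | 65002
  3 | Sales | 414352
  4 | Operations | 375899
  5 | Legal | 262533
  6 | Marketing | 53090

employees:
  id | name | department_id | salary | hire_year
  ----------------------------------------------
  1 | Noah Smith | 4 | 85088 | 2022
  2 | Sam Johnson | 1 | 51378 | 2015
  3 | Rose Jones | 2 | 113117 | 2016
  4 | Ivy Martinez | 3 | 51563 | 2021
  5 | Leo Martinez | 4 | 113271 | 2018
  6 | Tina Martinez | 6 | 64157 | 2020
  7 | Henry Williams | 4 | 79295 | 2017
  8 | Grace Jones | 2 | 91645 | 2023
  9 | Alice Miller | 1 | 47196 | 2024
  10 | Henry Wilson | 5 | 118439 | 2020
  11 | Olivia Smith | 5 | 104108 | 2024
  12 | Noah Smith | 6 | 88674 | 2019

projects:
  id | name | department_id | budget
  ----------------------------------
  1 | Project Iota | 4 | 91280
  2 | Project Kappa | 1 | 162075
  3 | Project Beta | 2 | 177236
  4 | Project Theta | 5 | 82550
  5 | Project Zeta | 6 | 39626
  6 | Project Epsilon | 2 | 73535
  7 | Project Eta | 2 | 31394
SELECT p.name, MAX(c.budget) AS max_budget FROM projects c JOIN departments p ON c.department_id = p.id GROUP BY p.id, p.name HAVING COUNT(*) >= 2

Execution result:
name | max_budget
IT | 177236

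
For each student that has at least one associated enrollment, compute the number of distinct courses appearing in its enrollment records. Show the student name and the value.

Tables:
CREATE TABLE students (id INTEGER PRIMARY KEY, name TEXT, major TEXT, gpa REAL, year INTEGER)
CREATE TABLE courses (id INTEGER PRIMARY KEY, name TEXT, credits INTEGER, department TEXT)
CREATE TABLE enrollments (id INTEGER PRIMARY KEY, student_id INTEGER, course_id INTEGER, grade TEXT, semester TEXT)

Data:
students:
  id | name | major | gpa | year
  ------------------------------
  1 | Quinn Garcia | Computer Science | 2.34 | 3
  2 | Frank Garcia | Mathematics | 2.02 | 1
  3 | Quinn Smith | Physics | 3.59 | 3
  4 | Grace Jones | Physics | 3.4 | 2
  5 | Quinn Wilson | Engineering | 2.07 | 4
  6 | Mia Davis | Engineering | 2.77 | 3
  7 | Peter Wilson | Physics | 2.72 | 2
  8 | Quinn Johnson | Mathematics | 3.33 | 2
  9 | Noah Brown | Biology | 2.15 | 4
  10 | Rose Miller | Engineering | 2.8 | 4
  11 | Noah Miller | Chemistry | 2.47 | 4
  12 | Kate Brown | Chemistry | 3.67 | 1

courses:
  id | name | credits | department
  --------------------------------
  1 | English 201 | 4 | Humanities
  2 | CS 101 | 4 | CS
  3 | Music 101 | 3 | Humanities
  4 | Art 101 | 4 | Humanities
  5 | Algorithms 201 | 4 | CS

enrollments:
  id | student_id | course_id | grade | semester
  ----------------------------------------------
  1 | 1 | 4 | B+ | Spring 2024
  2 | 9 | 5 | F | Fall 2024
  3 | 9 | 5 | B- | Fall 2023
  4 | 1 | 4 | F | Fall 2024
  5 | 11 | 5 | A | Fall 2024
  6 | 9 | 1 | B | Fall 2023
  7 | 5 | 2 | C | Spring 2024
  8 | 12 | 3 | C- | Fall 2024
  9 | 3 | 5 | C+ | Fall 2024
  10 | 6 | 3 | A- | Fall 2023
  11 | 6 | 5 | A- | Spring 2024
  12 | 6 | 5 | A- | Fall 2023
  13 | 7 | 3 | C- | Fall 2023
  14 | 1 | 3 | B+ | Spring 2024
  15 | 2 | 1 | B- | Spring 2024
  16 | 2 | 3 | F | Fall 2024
SELECT p.name, COUNT(DISTINCT c.course_id) AS distinct_course_count FROM enrollments c JOIN students p ON c.student_id = p.id GROUP BY p.id, p.name

Execution result:
name | distinct_course_count
Quinn Garcia | 2
Frank Garcia | 2
Quinn Smith | 1
Quinn Wilson | 1
Mia Davis | 2
Peter Wilson | 1
Noah Brown | 2
Noah Miller | 1
Kate Brown | 1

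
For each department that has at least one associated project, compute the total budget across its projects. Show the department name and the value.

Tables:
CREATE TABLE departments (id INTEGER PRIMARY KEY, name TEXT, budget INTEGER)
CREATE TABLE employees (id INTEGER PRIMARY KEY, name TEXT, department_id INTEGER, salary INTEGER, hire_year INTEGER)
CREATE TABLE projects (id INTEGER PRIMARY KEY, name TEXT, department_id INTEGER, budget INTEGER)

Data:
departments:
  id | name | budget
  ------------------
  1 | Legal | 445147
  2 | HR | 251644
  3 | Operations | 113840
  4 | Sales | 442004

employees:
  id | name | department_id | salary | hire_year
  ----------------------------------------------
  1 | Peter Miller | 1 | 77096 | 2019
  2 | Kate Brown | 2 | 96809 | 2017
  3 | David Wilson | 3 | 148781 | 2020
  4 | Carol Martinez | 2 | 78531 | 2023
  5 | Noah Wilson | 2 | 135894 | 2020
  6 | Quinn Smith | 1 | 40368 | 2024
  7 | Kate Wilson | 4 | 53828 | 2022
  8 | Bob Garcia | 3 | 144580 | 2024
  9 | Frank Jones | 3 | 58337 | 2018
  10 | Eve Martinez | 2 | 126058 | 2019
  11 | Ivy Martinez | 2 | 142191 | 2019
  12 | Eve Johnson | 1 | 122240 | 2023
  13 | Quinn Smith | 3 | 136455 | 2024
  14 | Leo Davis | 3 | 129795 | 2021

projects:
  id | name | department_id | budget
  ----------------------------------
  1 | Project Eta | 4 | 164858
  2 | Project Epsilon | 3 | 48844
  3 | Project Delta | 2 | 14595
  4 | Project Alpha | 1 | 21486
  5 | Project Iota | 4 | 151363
SELECT p.name, SUM(c.budget) AS sum_budget FROM projects c JOIN departments p ON c.department_id = p.id GROUP BY p.id, p.name

Execution result:
name | sum_budget
Legal | 21486
HR | 14595
Operations | 48844
Sales | 316221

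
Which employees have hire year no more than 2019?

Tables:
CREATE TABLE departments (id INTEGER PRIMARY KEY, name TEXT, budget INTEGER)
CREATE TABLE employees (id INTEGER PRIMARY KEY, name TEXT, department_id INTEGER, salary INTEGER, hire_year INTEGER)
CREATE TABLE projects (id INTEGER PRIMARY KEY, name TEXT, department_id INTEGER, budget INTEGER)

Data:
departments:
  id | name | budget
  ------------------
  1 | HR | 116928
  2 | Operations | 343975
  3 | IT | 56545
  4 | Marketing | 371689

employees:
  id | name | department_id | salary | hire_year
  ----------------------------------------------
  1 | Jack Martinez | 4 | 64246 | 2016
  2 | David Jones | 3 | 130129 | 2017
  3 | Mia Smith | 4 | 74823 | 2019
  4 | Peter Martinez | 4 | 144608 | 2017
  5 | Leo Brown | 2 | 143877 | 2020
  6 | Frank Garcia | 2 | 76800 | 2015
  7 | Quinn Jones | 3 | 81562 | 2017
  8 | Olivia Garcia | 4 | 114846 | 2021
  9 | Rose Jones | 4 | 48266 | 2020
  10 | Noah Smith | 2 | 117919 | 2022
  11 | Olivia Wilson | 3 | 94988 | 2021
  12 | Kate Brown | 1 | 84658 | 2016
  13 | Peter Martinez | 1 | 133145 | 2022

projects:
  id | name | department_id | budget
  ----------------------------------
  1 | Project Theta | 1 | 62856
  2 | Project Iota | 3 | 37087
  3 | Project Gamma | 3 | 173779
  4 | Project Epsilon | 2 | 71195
SELECT name, hire_year FROM employees WHERE hire_year <= 2019

Execution result:
name | hire_year
Jack Martinez | 2016
David Jones | 2017
Mia Smith | 2019
Peter Martinez | 2017
Frank Garcia | 2015
Quinn Jones | 2017
Kate Brown | 2016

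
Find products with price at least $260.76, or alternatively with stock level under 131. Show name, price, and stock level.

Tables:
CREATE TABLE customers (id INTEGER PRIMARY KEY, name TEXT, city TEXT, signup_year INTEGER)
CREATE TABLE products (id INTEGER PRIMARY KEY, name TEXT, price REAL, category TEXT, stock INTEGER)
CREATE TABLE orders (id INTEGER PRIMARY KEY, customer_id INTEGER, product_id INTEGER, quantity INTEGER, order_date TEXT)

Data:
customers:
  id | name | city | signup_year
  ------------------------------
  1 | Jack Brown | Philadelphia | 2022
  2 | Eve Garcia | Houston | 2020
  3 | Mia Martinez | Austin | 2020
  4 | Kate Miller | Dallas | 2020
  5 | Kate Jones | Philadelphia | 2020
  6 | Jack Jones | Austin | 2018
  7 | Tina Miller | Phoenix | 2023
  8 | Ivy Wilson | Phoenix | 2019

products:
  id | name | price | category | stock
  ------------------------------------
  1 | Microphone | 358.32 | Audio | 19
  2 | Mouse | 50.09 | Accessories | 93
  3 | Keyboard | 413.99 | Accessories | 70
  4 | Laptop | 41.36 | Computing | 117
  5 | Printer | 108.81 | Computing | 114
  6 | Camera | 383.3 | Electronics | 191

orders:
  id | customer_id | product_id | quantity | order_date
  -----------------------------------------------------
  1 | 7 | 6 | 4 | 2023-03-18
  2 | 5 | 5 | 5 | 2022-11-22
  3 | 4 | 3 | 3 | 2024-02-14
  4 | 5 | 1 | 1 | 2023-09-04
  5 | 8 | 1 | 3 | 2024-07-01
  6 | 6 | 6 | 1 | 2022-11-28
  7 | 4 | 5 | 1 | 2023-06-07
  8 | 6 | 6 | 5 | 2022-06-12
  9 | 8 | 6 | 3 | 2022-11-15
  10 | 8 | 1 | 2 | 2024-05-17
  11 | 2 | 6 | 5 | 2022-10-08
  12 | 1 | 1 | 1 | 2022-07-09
SELECT name, price, stock FROM products WHERE price >= 260.76 OR stock < 131

Execution result:
name | price | stock
Microphone | 358.32 | 19
Mouse | 50.09 | 93
Keyboard | 413.99 | 70
Laptop | 41.36 | 117
Printer | 108.81 | 114
Camera | 383.30 | 191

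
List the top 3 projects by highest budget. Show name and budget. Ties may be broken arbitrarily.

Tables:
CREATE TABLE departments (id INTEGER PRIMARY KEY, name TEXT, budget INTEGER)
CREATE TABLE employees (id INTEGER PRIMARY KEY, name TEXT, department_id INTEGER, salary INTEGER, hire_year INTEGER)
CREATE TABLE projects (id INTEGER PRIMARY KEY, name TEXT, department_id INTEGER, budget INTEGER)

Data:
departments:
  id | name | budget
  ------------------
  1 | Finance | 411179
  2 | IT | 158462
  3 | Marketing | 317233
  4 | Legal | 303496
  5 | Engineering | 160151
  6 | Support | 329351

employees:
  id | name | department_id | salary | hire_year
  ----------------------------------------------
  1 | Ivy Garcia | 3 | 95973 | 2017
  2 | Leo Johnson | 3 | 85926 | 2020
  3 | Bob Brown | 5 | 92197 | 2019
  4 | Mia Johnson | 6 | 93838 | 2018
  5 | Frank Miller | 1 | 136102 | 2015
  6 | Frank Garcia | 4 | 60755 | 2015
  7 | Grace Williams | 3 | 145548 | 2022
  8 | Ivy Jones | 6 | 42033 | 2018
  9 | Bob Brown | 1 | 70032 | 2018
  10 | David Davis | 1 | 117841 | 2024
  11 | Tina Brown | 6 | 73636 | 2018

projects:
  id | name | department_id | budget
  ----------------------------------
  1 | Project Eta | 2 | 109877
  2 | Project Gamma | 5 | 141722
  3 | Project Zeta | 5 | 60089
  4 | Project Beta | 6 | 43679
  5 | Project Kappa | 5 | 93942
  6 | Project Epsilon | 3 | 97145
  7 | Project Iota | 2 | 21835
SELECT name, budget FROM projects ORDER BY budget DESC LIMIT 3

Execution result:
name | budget
Project Gamma | 141722
Project Eta | 109877
Project Epsilon | 97145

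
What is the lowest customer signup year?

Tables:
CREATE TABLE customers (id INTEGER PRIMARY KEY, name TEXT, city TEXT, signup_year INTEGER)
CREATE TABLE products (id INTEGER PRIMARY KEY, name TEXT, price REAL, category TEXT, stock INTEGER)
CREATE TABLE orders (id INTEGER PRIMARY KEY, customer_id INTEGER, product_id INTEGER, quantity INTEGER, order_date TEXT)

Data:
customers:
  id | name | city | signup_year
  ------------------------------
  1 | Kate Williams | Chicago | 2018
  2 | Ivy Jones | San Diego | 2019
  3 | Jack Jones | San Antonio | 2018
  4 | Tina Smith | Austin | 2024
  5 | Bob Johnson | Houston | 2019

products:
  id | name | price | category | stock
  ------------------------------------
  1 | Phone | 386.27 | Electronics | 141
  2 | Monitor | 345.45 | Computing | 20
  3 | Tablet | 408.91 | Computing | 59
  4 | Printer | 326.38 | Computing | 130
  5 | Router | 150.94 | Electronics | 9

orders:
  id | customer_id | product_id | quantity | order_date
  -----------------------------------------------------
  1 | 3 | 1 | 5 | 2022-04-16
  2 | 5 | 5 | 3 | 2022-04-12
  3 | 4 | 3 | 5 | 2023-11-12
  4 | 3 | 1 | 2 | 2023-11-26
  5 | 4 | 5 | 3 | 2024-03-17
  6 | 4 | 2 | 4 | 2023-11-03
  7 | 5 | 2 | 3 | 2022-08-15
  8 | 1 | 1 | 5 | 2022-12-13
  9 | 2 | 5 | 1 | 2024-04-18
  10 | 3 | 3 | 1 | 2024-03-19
SELECT MIN(signup_year) FROM customers

Execution result:
2018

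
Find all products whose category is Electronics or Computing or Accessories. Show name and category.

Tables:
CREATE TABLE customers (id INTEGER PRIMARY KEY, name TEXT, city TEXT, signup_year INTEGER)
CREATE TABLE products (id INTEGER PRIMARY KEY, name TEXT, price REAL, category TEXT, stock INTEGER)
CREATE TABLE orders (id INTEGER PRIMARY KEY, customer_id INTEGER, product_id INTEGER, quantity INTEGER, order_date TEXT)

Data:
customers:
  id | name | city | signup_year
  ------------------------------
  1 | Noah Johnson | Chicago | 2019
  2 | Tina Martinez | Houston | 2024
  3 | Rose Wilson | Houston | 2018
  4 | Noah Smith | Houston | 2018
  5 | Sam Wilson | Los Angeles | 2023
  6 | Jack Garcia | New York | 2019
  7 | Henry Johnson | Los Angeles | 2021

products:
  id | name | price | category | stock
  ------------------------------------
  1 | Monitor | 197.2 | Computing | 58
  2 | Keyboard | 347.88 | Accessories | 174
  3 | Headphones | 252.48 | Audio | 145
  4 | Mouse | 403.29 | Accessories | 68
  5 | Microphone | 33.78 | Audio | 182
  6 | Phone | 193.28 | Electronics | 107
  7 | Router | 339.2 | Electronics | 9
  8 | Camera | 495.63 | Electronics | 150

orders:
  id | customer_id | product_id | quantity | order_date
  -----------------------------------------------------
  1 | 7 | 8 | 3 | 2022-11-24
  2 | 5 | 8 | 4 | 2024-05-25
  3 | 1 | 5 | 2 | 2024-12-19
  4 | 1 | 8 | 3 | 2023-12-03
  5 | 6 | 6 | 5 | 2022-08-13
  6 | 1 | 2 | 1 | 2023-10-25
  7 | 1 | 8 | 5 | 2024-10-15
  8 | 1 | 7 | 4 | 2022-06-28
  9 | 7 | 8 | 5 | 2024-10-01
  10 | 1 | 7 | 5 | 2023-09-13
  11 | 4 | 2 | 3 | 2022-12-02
SELECT name, category FROM products WHERE category IN ('Electronics', 'Computing', 'Accessories')

Execution result:
name | category
Monitor | Computing
Keyboard | Accessories
Mouse | Accessories
Phone | Electronics
Router | Electronics
Camera | Electronics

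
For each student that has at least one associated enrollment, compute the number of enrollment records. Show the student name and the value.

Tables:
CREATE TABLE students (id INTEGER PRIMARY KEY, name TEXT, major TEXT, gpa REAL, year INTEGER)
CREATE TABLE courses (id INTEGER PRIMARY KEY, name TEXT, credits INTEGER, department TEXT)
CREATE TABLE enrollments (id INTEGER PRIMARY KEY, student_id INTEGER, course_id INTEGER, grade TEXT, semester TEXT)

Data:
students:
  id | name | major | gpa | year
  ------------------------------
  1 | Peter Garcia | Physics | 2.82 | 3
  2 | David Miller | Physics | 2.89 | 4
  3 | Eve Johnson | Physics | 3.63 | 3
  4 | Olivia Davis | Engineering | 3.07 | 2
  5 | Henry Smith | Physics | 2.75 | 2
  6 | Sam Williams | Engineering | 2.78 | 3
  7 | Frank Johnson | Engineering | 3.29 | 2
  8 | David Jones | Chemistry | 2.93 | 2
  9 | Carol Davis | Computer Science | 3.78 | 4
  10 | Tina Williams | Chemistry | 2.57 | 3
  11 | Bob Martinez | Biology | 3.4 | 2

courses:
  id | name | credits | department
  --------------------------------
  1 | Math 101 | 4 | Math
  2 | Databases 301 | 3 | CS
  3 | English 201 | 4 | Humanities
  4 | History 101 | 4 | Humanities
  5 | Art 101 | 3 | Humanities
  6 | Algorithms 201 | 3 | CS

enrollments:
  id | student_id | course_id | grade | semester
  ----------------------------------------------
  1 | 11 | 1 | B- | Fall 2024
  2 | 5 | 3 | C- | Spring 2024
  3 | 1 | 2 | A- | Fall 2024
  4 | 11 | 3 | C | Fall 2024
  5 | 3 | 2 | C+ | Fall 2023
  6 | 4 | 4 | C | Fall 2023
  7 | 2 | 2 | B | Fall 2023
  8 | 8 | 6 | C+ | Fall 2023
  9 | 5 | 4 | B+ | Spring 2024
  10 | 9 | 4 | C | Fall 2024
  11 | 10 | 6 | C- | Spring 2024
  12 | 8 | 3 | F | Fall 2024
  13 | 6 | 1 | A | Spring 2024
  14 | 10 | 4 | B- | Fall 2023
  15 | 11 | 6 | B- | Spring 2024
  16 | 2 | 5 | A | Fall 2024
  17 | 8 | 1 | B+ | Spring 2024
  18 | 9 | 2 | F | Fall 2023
SELECT p.name, COUNT(*) AS n FROM enrollments c JOIN students p ON c.student_id = p.id GROUP BY p.id, p.name

Execution result:
name | n
Peter Garcia | 1
David Miller | 2
Eve Johnson | 1
Olivia Davis | 1
Henry Smith | 2
Sam Williams | 1
David Jones | 3
Carol Davis | 2
Tina Williams | 2
Bob Martinez | 3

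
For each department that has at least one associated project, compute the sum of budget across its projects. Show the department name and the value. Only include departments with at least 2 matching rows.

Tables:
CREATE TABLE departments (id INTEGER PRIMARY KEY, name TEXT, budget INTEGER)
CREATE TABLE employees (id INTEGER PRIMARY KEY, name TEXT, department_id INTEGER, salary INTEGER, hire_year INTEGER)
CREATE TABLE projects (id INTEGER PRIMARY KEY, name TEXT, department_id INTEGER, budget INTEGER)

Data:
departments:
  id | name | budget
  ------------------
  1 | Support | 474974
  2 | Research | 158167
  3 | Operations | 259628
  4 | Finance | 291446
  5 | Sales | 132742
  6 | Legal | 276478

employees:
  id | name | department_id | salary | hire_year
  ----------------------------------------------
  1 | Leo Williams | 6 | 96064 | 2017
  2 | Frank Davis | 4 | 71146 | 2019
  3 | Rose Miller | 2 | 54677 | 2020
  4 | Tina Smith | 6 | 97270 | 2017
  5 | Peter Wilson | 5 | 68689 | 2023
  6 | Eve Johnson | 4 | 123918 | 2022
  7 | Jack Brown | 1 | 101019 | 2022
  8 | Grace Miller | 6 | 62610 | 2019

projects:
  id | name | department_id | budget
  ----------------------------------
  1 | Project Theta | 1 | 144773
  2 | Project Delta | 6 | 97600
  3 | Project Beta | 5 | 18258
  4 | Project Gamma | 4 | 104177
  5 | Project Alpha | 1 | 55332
SELECT p.name, SUM(c.budget) AS sum_budget FROM projects c JOIN departments p ON c.department_id = p.id GROUP BY p.id, p.name HAVING COUNT(*) >= 2

Execution result:
name | sum_budget
Support | 200105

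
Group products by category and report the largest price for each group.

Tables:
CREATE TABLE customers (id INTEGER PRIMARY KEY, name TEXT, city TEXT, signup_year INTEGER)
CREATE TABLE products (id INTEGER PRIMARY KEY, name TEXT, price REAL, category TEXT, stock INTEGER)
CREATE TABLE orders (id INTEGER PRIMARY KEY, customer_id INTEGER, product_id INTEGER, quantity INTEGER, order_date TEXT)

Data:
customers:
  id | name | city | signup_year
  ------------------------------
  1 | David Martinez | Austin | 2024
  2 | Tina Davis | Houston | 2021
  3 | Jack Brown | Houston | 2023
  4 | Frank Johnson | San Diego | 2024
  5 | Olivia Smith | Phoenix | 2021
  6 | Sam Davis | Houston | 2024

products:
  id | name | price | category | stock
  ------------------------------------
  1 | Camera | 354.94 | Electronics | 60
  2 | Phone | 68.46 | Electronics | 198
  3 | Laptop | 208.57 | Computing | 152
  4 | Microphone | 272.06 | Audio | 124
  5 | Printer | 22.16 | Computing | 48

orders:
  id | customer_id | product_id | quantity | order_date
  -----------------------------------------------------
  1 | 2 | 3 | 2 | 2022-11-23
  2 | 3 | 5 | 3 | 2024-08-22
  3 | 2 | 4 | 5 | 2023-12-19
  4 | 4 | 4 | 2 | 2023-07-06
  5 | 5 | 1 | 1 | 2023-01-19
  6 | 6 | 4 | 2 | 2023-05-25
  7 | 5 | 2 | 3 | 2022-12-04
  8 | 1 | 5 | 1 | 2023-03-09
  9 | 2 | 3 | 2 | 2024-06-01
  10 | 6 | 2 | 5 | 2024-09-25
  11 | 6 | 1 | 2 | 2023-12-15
SELECT category, MAX(price) AS max_price FROM products GROUP BY category

Execution result:
category | max_price
Audio | 272.06
Computing | 208.57
Electronics | 354.94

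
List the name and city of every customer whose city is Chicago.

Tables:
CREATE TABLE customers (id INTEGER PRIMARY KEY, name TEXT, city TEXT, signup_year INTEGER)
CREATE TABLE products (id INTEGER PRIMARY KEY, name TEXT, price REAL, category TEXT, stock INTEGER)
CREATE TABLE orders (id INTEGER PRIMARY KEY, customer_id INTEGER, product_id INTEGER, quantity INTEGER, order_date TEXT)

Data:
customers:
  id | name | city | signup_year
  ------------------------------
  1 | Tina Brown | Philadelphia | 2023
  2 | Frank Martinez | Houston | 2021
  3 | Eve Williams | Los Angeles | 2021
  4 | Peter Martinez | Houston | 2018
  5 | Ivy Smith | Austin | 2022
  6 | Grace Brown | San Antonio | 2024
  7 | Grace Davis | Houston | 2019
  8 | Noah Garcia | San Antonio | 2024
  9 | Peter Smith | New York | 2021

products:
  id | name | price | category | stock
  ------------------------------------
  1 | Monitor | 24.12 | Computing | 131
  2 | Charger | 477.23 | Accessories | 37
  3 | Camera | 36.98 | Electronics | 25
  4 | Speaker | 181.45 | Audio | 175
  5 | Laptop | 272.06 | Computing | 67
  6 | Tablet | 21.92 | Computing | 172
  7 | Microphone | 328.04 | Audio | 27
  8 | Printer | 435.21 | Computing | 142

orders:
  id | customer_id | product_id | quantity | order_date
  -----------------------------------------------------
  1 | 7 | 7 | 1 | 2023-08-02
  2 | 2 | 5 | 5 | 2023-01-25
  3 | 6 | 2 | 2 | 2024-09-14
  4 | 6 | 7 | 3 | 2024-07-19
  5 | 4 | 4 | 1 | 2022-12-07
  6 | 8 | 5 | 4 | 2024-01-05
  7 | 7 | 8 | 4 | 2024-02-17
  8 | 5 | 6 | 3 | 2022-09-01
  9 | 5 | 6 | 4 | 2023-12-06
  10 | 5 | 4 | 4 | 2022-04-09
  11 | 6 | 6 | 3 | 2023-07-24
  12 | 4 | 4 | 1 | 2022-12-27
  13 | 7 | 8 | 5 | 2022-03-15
SELECT name, city FROM customers WHERE city = 'Chicago'

Execution result:
(no rows)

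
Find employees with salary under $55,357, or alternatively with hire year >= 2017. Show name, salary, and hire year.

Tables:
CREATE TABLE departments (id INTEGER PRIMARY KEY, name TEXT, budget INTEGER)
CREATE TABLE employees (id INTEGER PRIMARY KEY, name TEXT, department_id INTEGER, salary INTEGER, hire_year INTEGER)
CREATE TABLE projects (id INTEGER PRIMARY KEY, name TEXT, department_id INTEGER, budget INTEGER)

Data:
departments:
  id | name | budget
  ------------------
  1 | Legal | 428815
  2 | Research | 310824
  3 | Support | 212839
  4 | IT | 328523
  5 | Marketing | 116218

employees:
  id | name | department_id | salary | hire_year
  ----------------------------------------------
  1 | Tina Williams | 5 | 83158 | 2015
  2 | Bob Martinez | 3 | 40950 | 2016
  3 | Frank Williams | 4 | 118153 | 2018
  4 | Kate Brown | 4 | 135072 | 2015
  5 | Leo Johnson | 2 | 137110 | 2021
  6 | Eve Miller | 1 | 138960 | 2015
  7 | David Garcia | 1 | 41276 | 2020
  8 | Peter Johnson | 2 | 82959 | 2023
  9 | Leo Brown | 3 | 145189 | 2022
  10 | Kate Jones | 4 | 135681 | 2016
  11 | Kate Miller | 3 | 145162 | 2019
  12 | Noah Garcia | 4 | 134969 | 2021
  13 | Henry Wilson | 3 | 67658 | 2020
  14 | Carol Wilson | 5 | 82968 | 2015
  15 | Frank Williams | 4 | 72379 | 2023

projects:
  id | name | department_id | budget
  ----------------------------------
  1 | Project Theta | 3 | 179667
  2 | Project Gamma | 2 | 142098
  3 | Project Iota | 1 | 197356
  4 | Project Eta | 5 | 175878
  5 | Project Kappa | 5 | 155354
SELECT name, salary, hire_year FROM employees WHERE salary < 55357 OR hire_year >= 2017

Execution result:
name | salary | hire_year
Bob Martinez | 40950 | 2016
Frank Williams | 118153 | 2018
Leo Johnson | 137110 | 2021
David Garcia | 41276 | 2020
Peter Johnson | 82959 | 2023
Leo Brown | 145189 | 2022
Kate Miller | 145162 | 2019
Noah Garcia | 134969 | 2021
Henry Wilson | 67658 | 2020
Frank Williams | 72379 | 2023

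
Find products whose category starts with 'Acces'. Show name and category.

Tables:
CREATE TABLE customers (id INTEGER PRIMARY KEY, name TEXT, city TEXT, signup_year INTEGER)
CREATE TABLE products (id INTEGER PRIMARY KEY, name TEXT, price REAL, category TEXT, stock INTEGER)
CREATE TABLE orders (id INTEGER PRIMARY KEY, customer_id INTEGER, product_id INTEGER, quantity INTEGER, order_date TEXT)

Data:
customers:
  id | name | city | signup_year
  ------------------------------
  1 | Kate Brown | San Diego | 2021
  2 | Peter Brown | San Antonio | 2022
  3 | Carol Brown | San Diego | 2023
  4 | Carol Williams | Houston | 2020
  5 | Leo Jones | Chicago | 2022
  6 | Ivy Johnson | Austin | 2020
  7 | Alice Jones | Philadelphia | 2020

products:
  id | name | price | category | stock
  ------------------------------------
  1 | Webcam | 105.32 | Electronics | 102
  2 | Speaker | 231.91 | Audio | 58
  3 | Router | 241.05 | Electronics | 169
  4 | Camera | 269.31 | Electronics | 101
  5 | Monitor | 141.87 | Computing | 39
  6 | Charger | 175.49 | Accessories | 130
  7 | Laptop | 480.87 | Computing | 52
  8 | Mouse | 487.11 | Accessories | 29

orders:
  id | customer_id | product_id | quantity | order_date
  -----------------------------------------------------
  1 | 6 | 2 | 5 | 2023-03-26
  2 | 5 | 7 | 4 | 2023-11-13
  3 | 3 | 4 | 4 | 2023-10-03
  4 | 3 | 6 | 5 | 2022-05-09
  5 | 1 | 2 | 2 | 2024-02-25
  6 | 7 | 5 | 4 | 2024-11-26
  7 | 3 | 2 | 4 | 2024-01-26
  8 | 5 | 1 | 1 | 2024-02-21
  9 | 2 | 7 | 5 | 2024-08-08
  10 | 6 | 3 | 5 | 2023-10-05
SELECT name, category FROM products WHERE category LIKE 'Acces%'

Execution result:
name | category
Charger | Accessories
Mouse | Accessories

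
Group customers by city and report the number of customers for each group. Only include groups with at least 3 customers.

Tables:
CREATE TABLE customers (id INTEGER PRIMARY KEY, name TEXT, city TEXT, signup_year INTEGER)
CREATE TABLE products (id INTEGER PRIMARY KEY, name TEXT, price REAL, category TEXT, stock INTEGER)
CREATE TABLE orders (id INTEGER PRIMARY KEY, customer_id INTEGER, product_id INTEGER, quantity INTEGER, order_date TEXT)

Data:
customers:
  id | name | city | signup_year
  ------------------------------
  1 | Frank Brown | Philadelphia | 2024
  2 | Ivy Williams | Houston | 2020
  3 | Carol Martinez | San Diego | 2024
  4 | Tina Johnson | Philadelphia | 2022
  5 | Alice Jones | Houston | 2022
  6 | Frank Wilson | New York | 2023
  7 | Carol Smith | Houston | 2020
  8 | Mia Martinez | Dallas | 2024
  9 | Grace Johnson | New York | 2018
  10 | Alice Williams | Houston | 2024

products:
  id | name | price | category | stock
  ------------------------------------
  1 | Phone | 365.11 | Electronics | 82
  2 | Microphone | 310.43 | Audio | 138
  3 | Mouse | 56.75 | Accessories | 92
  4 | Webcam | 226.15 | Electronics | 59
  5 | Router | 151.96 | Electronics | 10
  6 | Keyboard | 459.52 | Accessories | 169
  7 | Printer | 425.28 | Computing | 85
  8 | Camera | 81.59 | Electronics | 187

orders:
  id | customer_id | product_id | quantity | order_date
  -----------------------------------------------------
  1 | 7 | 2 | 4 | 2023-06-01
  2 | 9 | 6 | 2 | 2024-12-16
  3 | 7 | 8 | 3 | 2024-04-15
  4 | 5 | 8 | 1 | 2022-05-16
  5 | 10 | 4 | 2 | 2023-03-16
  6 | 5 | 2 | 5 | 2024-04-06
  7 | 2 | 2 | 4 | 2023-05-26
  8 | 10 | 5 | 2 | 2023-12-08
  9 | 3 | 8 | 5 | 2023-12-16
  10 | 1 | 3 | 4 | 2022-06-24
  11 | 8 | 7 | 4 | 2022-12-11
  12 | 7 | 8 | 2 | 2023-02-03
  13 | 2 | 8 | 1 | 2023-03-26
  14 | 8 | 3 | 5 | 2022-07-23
SELECT city, COUNT(*) AS n FROM customers GROUP BY city HAVING COUNT(*) >= 3

Execution result:
city | n
Houston | 4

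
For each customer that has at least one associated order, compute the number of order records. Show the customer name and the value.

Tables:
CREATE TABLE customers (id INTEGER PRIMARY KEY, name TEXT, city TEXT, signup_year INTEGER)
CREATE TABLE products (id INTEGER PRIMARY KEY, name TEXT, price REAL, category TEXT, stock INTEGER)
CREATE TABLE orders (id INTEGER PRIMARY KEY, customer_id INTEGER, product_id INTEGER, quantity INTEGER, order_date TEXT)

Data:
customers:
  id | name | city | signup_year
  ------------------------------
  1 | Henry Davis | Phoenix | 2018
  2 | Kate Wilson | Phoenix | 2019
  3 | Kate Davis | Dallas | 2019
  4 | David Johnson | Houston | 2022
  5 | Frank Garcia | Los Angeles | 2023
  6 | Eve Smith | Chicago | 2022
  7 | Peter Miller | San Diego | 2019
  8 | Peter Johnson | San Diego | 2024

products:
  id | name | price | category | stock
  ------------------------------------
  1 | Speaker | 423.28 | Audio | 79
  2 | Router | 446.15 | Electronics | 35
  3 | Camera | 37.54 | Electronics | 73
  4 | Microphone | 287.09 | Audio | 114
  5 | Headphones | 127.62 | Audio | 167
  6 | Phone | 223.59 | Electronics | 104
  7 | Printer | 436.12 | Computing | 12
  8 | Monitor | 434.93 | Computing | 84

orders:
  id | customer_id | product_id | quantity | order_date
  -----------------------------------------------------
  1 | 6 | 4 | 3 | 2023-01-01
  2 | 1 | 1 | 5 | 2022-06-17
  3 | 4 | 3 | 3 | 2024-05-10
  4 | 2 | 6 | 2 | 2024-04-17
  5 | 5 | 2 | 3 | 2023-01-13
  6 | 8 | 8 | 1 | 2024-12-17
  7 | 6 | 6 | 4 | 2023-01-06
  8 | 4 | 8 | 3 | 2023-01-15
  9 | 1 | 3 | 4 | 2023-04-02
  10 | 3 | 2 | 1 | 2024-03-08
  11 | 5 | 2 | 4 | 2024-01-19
SELECT p.name, COUNT(*) AS n FROM orders c JOIN customers p ON c.customer_id = p.id GROUP BY p.id, p.name

Execution result:
name | n
Henry Davis | 2
Kate Wilson | 1
Kate Davis | 1
David Johnson | 2
Frank Garcia | 2
Eve Smith | 2
Peter Johnson | 1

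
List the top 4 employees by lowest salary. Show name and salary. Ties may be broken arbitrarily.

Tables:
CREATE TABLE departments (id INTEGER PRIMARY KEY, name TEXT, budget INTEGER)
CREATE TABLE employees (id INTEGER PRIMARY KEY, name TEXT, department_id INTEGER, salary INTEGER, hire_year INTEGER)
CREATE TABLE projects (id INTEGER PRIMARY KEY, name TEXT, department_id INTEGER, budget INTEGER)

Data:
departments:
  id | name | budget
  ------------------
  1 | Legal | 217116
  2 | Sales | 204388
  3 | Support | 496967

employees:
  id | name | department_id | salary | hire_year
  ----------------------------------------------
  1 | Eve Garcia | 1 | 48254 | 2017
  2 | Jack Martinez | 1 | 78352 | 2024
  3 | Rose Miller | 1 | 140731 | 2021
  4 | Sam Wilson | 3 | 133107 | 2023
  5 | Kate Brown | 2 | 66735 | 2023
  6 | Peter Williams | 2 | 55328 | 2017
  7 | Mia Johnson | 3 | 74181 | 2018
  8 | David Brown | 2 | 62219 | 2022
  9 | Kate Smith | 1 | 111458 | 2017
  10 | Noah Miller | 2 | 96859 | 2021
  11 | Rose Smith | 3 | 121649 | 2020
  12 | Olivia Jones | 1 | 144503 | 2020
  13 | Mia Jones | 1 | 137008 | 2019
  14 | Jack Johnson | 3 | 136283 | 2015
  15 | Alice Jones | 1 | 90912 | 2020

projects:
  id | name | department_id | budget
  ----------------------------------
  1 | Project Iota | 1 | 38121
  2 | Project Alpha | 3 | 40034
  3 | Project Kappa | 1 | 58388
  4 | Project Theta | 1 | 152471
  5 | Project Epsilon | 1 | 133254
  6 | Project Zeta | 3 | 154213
SELECT name, salary FROM employees ORDER BY salary ASC LIMIT 4

Execution result:
name | salary
Eve Garcia | 48254
Peter Williams | 55328
David Brown | 62219
Kate Brown | 66735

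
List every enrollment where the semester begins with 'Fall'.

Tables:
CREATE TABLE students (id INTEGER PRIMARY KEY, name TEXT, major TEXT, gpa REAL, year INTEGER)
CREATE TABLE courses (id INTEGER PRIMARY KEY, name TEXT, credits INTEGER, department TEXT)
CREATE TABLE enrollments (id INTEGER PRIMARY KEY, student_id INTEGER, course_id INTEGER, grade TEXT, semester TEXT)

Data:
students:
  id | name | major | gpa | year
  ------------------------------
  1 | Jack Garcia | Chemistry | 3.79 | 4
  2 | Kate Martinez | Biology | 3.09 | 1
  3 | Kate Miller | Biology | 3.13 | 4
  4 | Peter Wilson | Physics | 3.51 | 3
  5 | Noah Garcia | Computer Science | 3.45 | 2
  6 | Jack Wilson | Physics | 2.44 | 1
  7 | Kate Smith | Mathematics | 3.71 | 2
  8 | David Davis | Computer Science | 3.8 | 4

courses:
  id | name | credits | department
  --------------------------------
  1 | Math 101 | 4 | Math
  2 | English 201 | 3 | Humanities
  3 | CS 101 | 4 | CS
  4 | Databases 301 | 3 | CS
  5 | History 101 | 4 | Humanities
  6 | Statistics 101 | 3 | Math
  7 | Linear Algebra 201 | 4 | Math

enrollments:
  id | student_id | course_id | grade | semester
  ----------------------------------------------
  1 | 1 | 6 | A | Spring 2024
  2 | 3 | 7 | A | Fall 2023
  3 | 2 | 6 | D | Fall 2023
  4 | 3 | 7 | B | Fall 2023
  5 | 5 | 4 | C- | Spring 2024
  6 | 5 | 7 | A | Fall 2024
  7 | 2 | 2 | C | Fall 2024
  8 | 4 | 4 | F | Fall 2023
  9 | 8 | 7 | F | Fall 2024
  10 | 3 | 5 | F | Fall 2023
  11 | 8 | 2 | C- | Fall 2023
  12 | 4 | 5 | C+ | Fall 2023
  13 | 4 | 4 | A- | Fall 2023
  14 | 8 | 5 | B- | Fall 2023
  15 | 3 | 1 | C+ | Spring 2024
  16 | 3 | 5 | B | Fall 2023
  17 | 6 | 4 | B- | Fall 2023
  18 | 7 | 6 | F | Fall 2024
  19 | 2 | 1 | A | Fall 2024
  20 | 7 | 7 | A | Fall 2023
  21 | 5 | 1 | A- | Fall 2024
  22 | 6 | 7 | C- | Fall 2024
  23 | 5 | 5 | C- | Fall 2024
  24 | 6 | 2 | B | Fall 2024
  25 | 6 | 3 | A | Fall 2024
SELECT id, semester FROM enrollments WHERE semester LIKE 'Fall%'

Execution result:
id | semester
2 | Fall 2023
3 | Fall 2023
4 | Fall 2023
6 | Fall 2024
7 | Fall 2024
8 | Fall 2023
9 | Fall 2024
10 | Fall 2023
11 | Fall 2023
12 | Fall 2023
13 | Fall 2023
14 | Fall 2023
16 | Fall 2023
17 | Fall 2023
18 | Fall 2024
19 | Fall 2024
20 | Fall 2023
21 | Fall 2024
22 | Fall 2024
23 | Fall 2024
24 | Fall 2024
25 | Fall 2024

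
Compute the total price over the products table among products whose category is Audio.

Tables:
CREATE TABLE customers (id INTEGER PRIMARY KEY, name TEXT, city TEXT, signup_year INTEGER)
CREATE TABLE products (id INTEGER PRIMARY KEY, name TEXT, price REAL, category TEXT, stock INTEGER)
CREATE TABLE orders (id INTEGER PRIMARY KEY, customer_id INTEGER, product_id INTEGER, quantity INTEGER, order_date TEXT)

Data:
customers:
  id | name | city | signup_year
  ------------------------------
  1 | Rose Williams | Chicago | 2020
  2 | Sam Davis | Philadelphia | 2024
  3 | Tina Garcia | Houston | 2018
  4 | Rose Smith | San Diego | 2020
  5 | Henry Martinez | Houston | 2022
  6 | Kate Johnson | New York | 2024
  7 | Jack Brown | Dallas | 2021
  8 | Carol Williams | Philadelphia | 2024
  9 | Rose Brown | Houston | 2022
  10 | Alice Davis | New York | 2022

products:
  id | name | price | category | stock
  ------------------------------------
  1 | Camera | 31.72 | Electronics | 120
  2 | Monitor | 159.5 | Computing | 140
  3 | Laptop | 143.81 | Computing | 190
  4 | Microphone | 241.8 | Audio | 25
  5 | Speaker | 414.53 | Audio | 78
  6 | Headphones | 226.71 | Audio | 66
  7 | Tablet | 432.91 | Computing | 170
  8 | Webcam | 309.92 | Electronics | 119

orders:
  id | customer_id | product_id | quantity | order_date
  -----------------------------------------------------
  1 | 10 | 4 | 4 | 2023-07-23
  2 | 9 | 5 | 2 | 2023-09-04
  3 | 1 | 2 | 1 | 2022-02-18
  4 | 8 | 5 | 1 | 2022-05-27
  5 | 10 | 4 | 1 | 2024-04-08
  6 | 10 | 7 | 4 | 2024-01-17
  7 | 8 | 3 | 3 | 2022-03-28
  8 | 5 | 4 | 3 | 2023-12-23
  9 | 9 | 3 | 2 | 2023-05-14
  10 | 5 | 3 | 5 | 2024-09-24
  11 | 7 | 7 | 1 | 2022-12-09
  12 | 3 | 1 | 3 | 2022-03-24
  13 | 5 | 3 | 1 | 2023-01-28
SELECT SUM(price) FROM products WHERE category = 'Audio'

Execution result:
883.04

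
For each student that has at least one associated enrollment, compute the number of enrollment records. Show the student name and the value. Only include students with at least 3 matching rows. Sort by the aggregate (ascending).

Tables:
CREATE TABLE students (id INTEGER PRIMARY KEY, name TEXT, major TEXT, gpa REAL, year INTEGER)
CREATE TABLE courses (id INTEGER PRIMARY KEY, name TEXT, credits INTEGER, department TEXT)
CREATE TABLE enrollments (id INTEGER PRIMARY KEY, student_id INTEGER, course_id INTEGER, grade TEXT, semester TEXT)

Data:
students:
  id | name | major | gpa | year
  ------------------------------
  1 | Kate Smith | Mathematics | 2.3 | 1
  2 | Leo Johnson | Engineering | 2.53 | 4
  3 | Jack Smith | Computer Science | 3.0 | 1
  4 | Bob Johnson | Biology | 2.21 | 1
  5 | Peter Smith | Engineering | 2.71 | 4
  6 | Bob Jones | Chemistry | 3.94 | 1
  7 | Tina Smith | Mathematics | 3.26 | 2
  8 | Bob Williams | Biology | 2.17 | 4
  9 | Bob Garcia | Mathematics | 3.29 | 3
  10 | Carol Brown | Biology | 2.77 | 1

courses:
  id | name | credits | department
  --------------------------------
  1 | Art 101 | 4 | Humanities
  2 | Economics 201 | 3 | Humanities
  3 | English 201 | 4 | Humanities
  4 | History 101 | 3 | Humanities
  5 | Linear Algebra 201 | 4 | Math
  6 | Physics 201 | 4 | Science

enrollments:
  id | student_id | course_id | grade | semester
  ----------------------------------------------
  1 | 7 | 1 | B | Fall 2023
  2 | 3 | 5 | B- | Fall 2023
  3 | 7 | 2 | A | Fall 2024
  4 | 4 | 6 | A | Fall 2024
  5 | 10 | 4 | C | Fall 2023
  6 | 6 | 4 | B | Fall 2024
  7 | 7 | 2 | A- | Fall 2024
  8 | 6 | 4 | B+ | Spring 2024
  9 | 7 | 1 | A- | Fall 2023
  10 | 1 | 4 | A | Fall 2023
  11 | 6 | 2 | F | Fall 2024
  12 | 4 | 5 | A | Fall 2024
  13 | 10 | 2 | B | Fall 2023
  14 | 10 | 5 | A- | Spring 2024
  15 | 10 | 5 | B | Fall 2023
SELECT p.name, COUNT(*) AS n FROM enrollments c JOIN students p ON c.student_id = p.id GROUP BY p.id, p.name HAVING COUNT(*) >= 3 ORDER BY n ASC

Execution result:
name | n
Bob Jones | 3
Tina Smith | 4
Carol Brown | 4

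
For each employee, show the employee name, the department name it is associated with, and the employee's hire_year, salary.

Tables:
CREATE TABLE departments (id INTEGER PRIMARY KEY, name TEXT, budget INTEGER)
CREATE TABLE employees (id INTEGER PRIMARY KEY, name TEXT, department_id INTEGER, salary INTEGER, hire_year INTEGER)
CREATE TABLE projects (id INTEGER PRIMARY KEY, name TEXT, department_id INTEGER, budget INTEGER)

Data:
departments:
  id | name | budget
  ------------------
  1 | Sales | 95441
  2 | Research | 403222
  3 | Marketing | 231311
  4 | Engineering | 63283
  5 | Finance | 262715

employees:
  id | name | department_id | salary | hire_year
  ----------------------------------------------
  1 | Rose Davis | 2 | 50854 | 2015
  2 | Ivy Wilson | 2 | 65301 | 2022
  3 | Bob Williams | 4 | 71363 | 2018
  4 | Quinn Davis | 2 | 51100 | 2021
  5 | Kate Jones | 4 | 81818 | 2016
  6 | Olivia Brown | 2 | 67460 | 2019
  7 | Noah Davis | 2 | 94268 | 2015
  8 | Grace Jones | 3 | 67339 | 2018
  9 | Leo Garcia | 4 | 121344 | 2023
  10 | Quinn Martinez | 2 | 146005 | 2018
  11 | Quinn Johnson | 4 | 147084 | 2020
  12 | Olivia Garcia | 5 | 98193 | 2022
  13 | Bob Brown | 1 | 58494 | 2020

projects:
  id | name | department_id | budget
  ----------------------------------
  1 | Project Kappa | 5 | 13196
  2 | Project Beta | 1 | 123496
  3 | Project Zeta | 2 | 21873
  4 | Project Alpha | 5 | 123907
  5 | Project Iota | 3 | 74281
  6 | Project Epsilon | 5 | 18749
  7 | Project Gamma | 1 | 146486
SELECT c.name, p.name AS department, c.hire_year, c.salary FROM employees c JOIN departments p ON c.department_id = p.id

Execution result:
name | department | hire_year | salary
Rose Davis | Research | 2015 | 50854
Ivy Wilson | Research | 2022 | 65301
Bob Williams | Engineering | 2018 | 71363
Quinn Davis | Research | 2021 | 51100
Kate Jones | Engineering | 2016 | 81818
Olivia Brown | Research | 2019 | 67460
Noah Davis | Research | 2015 | 94268
Grace Jones | Marketing | 2018 | 67339
Leo Garcia | Engineering | 2023 | 121344
Quinn Martinez | Research | 2018 | 146005
Quinn Johnson | Engineering | 2020 | 147084
Olivia Garcia | Finance | 2022 | 98193
Bob Brown | Sales | 2020 | 58494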